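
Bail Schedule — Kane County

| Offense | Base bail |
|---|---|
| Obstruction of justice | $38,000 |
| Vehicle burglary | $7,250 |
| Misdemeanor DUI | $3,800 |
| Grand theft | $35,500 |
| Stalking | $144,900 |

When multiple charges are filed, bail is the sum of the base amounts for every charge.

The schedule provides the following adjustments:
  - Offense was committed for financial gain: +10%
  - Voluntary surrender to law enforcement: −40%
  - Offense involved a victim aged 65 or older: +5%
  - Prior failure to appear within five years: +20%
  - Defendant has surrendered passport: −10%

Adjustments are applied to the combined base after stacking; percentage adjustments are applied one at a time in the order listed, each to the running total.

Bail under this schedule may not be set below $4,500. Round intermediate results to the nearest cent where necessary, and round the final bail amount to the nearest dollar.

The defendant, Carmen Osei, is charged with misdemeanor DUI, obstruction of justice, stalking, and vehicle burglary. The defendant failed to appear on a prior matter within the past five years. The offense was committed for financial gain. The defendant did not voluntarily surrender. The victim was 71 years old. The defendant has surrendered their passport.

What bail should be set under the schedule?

$241,933

Base amounts from the schedule: misdemeanor DUI $3,800; obstruction of justice $38,000; stalking $144,900; vehicle burglary $7,250.
Stacking rule: sum of all bases. $3,800 + $38,000 + $144,900 + $7,250 = $193,950.
Offense was committed for financial gain (+10%): $193,950 × 1.1 = $213,345.
Offense involved a victim aged 65 or older (+5%): $213,345 × 1.05 = $224,012.25.
Prior failure to appear within five years (+20%): $224,012.25 × 1.2 = $268,814.70.
Defendant has surrendered passport (−10%): $268,814.70 × 0.9 = $241,933.23.
$241,933.23 is at or above the $4,500 minimum.
Rounded to the nearest dollar: $241,933.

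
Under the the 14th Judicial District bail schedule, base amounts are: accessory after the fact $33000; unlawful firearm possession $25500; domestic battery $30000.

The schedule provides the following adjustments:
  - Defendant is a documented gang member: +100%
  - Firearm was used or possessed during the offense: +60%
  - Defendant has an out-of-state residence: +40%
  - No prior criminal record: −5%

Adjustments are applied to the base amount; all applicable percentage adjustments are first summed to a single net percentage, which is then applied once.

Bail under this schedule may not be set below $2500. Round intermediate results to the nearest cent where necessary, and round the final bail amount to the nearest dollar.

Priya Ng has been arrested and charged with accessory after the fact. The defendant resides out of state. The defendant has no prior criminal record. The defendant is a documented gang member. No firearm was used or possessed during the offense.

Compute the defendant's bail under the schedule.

Base amounts from the schedule: accessory after the fact $33000.
Single charge. Combined base = $33000.
Net percentage adjustment: +100% +40% −5% = +135%. $33000 × 2.35 = $77550.
$77550 is at or above the $2500 minimum.

$77550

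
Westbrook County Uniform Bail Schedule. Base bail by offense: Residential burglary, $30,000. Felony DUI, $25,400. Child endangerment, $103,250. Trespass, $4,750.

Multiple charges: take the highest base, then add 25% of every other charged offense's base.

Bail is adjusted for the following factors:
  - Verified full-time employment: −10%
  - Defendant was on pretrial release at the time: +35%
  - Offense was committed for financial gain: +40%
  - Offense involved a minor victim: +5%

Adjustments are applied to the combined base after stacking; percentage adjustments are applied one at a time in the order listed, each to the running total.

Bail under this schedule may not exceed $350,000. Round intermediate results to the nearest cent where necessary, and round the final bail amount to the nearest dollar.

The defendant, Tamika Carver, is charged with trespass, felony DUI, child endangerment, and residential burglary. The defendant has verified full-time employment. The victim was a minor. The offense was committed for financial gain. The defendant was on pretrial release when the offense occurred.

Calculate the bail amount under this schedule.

$211,267

Base amounts from the schedule: trespass $4,750; felony DUI $25,400; child endangerment $103,250; residential burglary $30,000.
Stacking rule: highest base plus 25% of each additional charge. Highest is child endangerment at $103,250. Additional: $4,750 × 25% = $1,187.50; $25,400 × 25% = $6,350; $30,000 × 25% = $7,500. Combined base = $103,250 + $15,037.50 = $118,287.50.
Verified full-time employment (−10%): $118,287.50 × 0.9 = $106,458.75.
Defendant was on pretrial release at the time (+35%): $106,458.75 × 1.35 = $143,719.31.
Offense was committed for financial gain (+40%): $143,719.31 × 1.4 = $201,207.03.
Offense involved a minor victim (+5%): $201,207.03 × 1.05 = $211,267.38.
$211,267.38 is within the $350,000 maximum.
Rounded to the nearest dollar: $211,267.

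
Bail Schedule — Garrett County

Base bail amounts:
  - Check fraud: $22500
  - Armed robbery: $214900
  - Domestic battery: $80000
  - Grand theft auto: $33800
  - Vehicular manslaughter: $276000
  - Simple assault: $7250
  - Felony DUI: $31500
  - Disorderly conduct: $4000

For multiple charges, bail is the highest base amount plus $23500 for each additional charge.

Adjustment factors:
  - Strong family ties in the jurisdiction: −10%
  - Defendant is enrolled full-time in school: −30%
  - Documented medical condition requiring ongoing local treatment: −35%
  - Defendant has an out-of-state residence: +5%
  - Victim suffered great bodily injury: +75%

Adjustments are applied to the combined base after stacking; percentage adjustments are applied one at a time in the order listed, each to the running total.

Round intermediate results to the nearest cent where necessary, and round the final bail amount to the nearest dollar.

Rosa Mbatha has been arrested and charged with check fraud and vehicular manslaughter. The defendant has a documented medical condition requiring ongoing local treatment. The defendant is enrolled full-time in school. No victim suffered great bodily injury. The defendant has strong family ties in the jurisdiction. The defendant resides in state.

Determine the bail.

$122645

Base amounts from the schedule: check fraud $22500; vehicular manslaughter $276000.
Stacking rule: highest base plus $23500 per additional charge. Highest is vehicular manslaughter at $276000; 1 additional charge → +$23500. Combined base = $299500.
Strong family ties in the jurisdiction (−10%): $299500 × 0.9 = $269550.
Defendant is enrolled full-time in school (−30%): $269550 × 0.7 = $188685.
Documented medical condition requiring ongoing local treatment (−35%): $188685 × 0.65 = $122645.25.
Rounded to the nearest dollar: $122645.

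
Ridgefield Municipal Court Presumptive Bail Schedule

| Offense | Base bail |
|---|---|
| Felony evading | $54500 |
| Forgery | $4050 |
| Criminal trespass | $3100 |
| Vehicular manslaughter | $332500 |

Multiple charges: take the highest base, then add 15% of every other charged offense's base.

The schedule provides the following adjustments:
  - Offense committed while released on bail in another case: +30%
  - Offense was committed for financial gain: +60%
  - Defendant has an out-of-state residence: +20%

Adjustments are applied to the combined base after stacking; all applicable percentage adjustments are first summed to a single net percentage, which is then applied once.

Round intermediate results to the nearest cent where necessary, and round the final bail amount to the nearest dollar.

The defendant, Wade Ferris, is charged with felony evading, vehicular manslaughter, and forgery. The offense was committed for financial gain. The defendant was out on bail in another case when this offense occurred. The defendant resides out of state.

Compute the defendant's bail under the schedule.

Base amounts from the schedule: felony evading $54500; vehicular manslaughter $332500; forgery $4050.
Stacking rule: highest base plus 15% of each additional charge. Highest is vehicular manslaughter at $332500. Additional: $54500 × 15% = $8175; $4050 × 15% = $607.50. Combined base = $332500 + $8782.50 = $341282.50.
Net percentage adjustment: +30% +60% +20% = +110%. $341282.50 × 2.1 = $716693.25.
Rounded to the nearest dollar: $716693.

$716693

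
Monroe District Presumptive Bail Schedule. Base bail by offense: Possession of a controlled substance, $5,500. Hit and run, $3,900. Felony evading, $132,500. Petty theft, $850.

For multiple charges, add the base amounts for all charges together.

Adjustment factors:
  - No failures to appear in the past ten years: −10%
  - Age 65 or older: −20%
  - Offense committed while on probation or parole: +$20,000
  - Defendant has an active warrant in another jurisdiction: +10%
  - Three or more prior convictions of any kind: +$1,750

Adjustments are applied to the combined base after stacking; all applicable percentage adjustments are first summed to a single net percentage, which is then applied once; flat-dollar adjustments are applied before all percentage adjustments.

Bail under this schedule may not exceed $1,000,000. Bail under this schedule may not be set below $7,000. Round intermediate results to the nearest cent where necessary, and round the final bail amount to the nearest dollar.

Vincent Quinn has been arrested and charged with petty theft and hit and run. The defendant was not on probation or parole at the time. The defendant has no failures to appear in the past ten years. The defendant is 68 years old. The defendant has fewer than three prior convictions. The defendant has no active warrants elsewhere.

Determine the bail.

Base amounts from the schedule: petty theft $850; hit and run $3,900.
Stacking rule: sum of all bases. $850 + $3,900 = $4,750.
Net percentage adjustment: −10% −20% = −30%. $4,750 × 0.7 = $3,325.
$3,325 is within the $1,000,000 maximum.
Result $3,325 is below the minimum of $7,000; bail is set at the minimum $7,000.

$7,000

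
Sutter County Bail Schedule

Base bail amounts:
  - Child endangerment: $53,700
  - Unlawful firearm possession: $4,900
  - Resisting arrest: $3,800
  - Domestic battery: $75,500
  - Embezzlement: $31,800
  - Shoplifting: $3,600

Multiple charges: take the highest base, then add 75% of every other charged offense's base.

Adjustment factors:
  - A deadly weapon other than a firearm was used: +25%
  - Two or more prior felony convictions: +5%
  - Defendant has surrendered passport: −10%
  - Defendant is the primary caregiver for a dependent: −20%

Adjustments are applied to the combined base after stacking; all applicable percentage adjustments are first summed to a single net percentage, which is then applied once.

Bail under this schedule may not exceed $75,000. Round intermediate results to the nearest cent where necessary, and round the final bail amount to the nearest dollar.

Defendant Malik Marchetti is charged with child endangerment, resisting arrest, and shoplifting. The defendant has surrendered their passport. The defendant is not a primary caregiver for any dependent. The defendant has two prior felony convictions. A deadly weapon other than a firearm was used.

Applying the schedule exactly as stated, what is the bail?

Base amounts from the schedule: child endangerment $53,700; resisting arrest $3,800; shoplifting $3,600.
Stacking rule: highest base plus 75% of each additional charge. Highest is child endangerment at $53,700. Additional: $3,800 × 75% = $2,850; $3,600 × 75% = $2,700. Combined base = $53,700 + $5,550 = $59,250.
Net percentage adjustment: +25% +5% −10% = +20%. $59,250 × 1.2 = $71,100.
$71,100 is within the $75,000 maximum.

$71,100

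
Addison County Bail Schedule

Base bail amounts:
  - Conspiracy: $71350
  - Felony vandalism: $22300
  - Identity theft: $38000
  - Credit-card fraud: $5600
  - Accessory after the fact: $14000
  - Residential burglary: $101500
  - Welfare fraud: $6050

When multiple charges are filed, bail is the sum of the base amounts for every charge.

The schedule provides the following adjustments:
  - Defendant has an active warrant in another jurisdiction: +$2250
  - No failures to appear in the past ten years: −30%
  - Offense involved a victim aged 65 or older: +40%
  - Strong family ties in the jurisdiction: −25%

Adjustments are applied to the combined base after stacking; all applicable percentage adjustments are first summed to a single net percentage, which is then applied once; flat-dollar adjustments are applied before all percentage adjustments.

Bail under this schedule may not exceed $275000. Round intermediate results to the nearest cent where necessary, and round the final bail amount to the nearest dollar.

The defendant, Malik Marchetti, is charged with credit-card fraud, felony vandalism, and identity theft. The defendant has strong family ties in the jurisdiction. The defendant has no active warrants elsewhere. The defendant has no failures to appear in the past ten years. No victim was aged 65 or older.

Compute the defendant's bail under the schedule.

$29655

Base amounts from the schedule: credit-card fraud $5600; felony vandalism $22300; identity theft $38000.
Stacking rule: sum of all bases. $5600 + $22300 + $38000 = $65900.
Net percentage adjustment: −30% −25% = −55%. $65900 × 0.45 = $29655.
$29655 is within the $275000 maximum.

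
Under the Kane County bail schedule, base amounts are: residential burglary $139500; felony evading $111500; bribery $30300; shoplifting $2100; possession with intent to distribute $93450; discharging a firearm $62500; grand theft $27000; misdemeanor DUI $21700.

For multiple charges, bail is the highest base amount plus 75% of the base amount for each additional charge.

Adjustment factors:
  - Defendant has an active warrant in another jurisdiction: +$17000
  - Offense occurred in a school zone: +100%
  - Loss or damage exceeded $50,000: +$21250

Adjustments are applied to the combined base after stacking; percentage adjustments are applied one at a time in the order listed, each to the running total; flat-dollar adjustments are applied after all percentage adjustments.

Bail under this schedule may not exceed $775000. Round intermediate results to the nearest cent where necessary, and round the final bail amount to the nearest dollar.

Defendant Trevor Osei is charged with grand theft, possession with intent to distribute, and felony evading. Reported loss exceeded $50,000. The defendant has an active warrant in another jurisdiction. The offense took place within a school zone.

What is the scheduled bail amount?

Base amounts from the schedule: grand theft $27000; possession with intent to distribute $93450; felony evading $111500.
Stacking rule: highest base plus 75% of each additional charge. Highest is felony evading at $111500. Additional: $27000 × 75% = $20250; $93450 × 75% = $70087.50. Combined base = $111500 + $90337.50 = $201837.50.
Offense occurred in a school zone (+100%): $201837.50 × 2 = $403675.
Defendant has an active warrant in another jurisdiction (+$17000 flat): $403675 + $17000 = $420675.
Loss or damage exceeded $50,000 (+$21250 flat): $420675 + $21250 = $441925.
$441925 is within the $775000 maximum.

$441925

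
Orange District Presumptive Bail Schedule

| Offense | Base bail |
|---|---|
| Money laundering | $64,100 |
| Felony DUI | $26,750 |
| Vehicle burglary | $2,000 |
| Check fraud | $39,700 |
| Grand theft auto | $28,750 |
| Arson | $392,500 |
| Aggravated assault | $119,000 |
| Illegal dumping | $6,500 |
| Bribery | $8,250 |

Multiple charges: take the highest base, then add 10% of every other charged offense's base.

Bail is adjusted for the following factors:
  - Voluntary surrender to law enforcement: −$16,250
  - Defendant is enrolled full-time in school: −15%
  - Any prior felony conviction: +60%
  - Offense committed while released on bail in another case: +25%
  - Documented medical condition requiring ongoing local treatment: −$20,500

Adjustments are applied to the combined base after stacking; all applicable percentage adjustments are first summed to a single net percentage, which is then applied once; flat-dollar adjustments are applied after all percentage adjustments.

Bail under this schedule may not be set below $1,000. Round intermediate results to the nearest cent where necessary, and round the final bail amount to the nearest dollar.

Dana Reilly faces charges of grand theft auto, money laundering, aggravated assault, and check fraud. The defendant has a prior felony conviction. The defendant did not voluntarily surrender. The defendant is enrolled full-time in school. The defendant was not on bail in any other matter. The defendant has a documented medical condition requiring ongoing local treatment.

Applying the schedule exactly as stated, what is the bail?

Base amounts from the schedule: grand theft auto $28,750; money laundering $64,100; aggravated assault $119,000; check fraud $39,700.
Stacking rule: highest base plus 10% of each additional charge. Highest is aggravated assault at $119,000. Additional: $28,750 × 10% = $2,875; $64,100 × 10% = $6,410; $39,700 × 10% = $3,970. Combined base = $119,000 + $13,255 = $132,255.
Net percentage adjustment: −15% +60% = +45%. $132,255 × 1.45 = $191,769.75.
Documented medical condition requiring ongoing local treatment (−$20,500 flat): $191,769.75 − $20,500 = $171,269.75.
$171,269.75 is at or above the $1,000 minimum.
Rounded to the nearest dollar: $171,270.

$171,270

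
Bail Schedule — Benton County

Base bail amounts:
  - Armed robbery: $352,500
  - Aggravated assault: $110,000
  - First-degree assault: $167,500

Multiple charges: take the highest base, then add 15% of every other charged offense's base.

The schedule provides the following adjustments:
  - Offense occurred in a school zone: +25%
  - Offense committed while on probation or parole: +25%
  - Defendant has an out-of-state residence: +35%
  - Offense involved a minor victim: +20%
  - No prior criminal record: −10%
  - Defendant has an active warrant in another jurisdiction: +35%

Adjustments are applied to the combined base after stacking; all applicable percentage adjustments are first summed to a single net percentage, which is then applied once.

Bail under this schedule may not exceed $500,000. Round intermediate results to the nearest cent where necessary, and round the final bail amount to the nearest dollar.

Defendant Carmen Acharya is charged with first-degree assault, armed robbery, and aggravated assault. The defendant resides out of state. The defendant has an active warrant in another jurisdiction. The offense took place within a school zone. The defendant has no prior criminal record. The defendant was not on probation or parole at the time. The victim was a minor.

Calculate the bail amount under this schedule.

Base amounts from the schedule: first-degree assault $167,500; armed robbery $352,500; aggravated assault $110,000.
Stacking rule: highest base plus 15% of each additional charge. Highest is armed robbery at $352,500. Additional: $167,500 × 15% = $25,125; $110,000 × 15% = $16,500. Combined base = $352,500 + $41,625 = $394,125.
Net percentage adjustment: +25% +35% +20% −10% +35% = +105%. $394,125 × 2.05 = $807,956.25.
Result $807,956.25 exceeds the maximum of $500,000; bail is capped at $500,000.

$500,000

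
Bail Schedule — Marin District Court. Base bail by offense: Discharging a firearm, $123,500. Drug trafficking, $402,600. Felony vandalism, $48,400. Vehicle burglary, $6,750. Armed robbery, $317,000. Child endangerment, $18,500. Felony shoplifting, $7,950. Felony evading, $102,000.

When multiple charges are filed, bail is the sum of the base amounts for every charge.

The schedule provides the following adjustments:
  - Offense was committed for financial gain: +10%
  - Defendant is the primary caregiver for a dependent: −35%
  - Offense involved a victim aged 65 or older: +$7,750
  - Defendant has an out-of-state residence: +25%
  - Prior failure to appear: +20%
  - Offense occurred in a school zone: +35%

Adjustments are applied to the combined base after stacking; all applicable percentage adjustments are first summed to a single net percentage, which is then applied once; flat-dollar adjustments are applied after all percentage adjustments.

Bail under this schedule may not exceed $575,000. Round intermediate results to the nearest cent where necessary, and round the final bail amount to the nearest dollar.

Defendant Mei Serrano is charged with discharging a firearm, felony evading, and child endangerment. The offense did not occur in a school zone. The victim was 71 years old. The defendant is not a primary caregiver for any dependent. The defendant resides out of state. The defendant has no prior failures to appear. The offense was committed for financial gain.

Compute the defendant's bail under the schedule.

Base amounts from the schedule: discharging a firearm $123,500; felony evading $102,000; child endangerment $18,500.
Stacking rule: sum of all bases. $123,500 + $102,000 + $18,500 = $244,000.
Net percentage adjustment: +10% +25% = +35%. $244,000 × 1.35 = $329,400.
Offense involved a victim aged 65 or older (+$7,750 flat): $329,400 + $7,750 = $337,150.
$337,150 is within the $575,000 maximum.

$337,150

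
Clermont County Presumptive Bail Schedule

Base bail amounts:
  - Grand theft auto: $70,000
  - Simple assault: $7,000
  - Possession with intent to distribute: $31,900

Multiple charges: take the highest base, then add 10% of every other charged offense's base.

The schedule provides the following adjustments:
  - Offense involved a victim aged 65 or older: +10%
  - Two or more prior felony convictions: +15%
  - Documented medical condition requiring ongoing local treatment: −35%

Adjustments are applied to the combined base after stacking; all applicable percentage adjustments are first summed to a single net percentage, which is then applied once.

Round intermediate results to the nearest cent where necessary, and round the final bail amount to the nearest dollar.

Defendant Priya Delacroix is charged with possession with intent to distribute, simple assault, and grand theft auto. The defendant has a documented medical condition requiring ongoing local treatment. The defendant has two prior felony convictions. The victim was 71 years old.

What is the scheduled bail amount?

$66,501

Base amounts from the schedule: possession with intent to distribute $31,900; simple assault $7,000; grand theft auto $70,000.
Stacking rule: highest base plus 10% of each additional charge. Highest is grand theft auto at $70,000. Additional: $31,900 × 10% = $3,190; $7,000 × 10% = $700. Combined base = $70,000 + $3,890 = $73,890.
Net percentage adjustment: +10% +15% −35% = −10%. $73,890 × 0.9 = $66,501.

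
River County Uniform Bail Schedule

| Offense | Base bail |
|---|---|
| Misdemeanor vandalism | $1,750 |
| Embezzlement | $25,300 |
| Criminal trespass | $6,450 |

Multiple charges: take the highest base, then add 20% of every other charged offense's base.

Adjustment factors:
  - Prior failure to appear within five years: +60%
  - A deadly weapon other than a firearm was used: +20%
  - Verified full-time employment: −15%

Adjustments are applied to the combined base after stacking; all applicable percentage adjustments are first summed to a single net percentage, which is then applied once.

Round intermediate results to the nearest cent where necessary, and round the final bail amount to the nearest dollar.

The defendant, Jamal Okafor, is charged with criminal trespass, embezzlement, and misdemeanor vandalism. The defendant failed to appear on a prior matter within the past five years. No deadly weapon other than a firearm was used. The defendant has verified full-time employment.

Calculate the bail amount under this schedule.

$39,063

Base amounts from the schedule: criminal trespass $6,450; embezzlement $25,300; misdemeanor vandalism $1,750.
Stacking rule: highest base plus 20% of each additional charge. Highest is embezzlement at $25,300. Additional: $6,450 × 20% = $1,290; $1,750 × 20% = $350. Combined base = $25,300 + $1,640 = $26,940.
Net percentage adjustment: +60% −15% = +45%. $26,940 × 1.45 = $39,063.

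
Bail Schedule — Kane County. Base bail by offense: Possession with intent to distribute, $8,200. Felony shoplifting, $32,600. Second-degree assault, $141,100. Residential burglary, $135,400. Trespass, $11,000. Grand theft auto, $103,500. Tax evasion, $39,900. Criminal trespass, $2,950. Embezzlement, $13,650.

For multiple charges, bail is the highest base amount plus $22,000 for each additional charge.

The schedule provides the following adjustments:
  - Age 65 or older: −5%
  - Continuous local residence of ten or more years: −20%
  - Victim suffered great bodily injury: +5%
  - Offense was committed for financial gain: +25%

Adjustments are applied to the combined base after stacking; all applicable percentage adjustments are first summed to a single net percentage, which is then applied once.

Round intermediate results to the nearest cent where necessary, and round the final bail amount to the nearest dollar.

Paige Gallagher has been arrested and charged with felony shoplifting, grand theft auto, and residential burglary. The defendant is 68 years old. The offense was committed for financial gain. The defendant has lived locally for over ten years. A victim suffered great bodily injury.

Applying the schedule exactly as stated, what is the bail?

Base amounts from the schedule: felony shoplifting $32,600; grand theft auto $103,500; residential burglary $135,400.
Stacking rule: highest base plus $22,000 per additional charge. Highest is residential burglary at $135,400; 2 additional charges → +$44,000. Combined base = $179,400.
Net percentage adjustment: −5% −20% +5% +25% = +5%. $179,400 × 1.05 = $188,370.

$188,370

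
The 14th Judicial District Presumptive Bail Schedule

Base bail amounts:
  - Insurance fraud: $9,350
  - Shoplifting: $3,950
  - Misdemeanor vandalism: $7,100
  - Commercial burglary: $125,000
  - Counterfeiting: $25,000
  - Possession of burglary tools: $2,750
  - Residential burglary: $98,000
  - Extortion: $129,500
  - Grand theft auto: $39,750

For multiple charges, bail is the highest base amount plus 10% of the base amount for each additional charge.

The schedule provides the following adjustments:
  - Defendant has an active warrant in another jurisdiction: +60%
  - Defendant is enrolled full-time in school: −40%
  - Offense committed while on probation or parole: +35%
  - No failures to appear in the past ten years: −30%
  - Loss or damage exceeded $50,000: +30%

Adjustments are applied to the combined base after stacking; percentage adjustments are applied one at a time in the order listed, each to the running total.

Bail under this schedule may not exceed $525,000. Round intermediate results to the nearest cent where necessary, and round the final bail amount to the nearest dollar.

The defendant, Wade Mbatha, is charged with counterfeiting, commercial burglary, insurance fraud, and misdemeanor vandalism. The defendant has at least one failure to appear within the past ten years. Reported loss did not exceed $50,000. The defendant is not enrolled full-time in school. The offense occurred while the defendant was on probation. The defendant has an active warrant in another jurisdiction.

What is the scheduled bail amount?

Base amounts from the schedule: counterfeiting $25,000; commercial burglary $125,000; insurance fraud $9,350; misdemeanor vandalism $7,100.
Stacking rule: highest base plus 10% of each additional charge. Highest is commercial burglary at $125,000. Additional: $25,000 × 10% = $2,500; $9,350 × 10% = $935; $7,100 × 10% = $710. Combined base = $125,000 + $4,145 = $129,145.
Defendant has an active warrant in another jurisdiction (+60%): $129,145 × 1.6 = $206,632.
Offense committed while on probation or parole (+35%): $206,632 × 1.35 = $278,953.20.
$278,953.20 is within the $525,000 maximum.
Rounded to the nearest dollar: $278,953.

$278,953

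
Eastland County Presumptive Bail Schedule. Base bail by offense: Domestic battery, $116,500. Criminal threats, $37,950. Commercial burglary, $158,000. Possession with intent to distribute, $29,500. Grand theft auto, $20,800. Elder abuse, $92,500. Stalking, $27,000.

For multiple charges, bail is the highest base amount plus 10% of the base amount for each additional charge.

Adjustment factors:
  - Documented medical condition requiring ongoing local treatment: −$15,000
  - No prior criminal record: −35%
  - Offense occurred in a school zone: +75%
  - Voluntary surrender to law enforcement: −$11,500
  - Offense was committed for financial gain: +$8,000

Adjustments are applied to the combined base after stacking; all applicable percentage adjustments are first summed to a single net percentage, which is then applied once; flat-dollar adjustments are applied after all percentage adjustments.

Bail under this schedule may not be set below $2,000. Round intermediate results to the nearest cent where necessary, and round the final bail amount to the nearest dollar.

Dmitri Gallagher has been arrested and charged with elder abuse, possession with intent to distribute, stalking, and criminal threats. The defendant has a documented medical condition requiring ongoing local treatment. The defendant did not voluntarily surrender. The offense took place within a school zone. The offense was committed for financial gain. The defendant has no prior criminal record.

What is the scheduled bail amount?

Base amounts from the schedule: elder abuse $92,500; possession with intent to distribute $29,500; stalking $27,000; criminal threats $37,950.
Stacking rule: highest base plus 10% of each additional charge. Highest is elder abuse at $92,500. Additional: $29,500 × 10% = $2,950; $27,000 × 10% = $2,700; $37,950 × 10% = $3,795. Combined base = $92,500 + $9,445 = $101,945.
Net percentage adjustment: −35% +75% = +40%. $101,945 × 1.4 = $142,723.
Documented medical condition requiring ongoing local treatment (−$15,000 flat): $142,723 − $15,000 = $127,723.
Offense was committed for financial gain (+$8,000 flat): $127,723 + $8,000 = $135,723.
$135,723 is at or above the $2,000 minimum.

$135,723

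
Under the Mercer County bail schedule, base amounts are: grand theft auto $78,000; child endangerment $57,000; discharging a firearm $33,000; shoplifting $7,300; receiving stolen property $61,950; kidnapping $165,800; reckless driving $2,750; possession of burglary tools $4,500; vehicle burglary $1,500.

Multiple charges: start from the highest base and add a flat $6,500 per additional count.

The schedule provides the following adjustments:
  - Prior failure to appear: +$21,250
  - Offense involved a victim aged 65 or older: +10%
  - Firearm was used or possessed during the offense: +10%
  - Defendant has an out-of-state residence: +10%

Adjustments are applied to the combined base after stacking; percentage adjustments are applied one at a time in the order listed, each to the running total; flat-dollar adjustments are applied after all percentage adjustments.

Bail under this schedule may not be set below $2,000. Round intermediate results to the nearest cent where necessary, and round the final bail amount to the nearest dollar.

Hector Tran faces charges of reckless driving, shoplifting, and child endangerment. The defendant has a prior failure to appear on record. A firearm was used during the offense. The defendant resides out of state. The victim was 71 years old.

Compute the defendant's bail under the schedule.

$114,420

Base amounts from the schedule: reckless driving $2,750; shoplifting $7,300; child endangerment $57,000.
Stacking rule: highest base plus $6,500 per additional charge. Highest is child endangerment at $57,000; 2 additional charges → +$13,000. Combined base = $70,000.
Offense involved a victim aged 65 or older (+10%): $70,000 × 1.1 = $77,000.
Firearm was used or possessed during the offense (+10%): $77,000 × 1.1 = $84,700.
Defendant has an out-of-state residence (+10%): $84,700 × 1.1 = $93,170.
Prior failure to appear (+$21,250 flat): $93,170 + $21,250 = $114,420.
$114,420 is at or above the $2,000 minimum.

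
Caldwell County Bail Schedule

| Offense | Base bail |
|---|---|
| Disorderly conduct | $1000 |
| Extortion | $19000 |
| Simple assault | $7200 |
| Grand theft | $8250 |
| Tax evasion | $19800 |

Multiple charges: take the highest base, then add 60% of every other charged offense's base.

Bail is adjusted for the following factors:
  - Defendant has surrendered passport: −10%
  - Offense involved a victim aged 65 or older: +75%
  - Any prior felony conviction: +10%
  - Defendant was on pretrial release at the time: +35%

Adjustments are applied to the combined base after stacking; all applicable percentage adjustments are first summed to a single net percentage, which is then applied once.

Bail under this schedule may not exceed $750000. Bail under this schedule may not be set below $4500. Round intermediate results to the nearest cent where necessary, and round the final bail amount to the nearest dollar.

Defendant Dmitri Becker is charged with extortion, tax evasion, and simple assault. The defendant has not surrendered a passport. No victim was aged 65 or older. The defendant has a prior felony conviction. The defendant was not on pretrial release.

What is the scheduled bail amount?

Base amounts from the schedule: extortion $19000; tax evasion $19800; simple assault $7200.
Stacking rule: highest base plus 60% of each additional charge. Highest is tax evasion at $19800. Additional: $19000 × 60% = $11400; $7200 × 60% = $4320. Combined base = $19800 + $15720 = $35520.
Any prior felony conviction (+10%): $35520 × 1.1 = $39072.
$39072 is within the $750000 maximum.
$39072 is at or above the $4500 minimum.

$39072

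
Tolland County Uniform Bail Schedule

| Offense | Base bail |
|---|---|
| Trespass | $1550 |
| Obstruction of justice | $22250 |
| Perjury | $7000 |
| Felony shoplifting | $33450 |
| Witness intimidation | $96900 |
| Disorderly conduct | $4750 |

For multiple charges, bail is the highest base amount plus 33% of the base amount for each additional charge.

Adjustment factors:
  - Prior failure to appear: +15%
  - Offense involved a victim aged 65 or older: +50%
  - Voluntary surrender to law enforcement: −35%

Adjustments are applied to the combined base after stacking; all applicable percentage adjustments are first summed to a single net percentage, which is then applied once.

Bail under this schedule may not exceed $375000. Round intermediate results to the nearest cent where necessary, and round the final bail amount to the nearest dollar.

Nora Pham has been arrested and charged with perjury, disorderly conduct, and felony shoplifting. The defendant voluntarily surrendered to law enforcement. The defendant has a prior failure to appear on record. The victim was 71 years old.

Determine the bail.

$48526

Base amounts from the schedule: perjury $7000; disorderly conduct $4750; felony shoplifting $33450.
Stacking rule: highest base plus 33% of each additional charge. Highest is felony shoplifting at $33450. Additional: $7000 × 33% = $2310; $4750 × 33% = $1567.50. Combined base = $33450 + $3877.50 = $37327.50.
Net percentage adjustment: +15% +50% −35% = +30%. $37327.50 × 1.3 = $48525.75.
$48525.75 is within the $375000 maximum.
Rounded to the nearest dollar: $48526.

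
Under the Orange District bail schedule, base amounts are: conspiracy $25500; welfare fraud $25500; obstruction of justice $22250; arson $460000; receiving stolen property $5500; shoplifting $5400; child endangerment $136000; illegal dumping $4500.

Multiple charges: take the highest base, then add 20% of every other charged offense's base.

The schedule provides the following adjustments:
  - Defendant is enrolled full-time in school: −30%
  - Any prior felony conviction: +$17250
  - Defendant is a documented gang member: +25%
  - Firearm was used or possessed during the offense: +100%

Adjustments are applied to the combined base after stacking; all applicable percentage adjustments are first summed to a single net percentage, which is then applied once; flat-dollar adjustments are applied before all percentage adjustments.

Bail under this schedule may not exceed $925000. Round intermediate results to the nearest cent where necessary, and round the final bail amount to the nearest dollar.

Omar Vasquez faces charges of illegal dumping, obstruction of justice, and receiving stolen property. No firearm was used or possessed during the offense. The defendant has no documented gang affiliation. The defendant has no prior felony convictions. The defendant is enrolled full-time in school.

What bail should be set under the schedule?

$16975

Base amounts from the schedule: illegal dumping $4500; obstruction of justice $22250; receiving stolen property $5500.
Stacking rule: highest base plus 20% of each additional charge. Highest is obstruction of justice at $22250. Additional: $4500 × 20% = $900; $5500 × 20% = $1100. Combined base = $22250 + $2000 = $24250.
Defendant is enrolled full-time in school (−30%): $24250 × 0.7 = $16975.
$16975 is within the $925000 maximum.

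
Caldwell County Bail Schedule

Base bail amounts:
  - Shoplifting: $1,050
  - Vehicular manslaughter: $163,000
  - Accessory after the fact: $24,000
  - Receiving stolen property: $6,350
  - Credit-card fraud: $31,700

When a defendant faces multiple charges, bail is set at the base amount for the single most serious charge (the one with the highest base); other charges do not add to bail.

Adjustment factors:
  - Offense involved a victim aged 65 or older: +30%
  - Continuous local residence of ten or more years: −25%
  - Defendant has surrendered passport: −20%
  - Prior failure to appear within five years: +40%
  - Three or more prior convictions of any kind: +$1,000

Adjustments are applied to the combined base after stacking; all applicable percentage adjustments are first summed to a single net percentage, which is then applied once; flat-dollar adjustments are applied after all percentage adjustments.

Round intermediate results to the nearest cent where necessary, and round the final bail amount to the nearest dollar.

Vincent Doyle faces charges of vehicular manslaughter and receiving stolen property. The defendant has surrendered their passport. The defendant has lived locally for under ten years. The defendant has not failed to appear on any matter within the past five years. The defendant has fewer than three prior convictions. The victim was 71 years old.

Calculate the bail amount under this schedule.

Base amounts from the schedule: vehicular manslaughter $163,000; receiving stolen property $6,350.
Stacking rule: use the highest base only. Highest is vehicular manslaughter at $163,000. Combined base = $163,000.
Net percentage adjustment: +30% −20% = +10%. $163,000 × 1.1 = $179,300.

$179,300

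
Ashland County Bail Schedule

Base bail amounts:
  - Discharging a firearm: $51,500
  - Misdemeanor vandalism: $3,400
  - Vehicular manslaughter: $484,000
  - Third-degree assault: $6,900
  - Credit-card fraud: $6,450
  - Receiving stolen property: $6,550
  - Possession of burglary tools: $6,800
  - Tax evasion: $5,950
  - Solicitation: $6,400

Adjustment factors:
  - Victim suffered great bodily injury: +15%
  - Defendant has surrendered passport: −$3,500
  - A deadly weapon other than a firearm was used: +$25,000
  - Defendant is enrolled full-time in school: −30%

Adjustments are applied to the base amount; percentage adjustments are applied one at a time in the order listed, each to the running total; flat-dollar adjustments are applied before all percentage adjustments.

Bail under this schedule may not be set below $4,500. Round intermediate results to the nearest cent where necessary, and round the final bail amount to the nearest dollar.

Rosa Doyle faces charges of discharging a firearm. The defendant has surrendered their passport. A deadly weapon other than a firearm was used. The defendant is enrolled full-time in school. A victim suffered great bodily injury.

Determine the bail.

$58,765

Base amounts from the schedule: discharging a firearm $51,500.
Single charge. Combined base = $51,500.
Defendant has surrendered passport (−$3,500 flat): $51,500 − $3,500 = $48,000.
A deadly weapon other than a firearm was used (+$25,000 flat): $48,000 + $25,000 = $73,000.
Victim suffered great bodily injury (+15%): $73,000 × 1.15 = $83,950.
Defendant is enrolled full-time in school (−30%): $83,950 × 0.7 = $58,765.
$58,765 is at or above the $4,500 minimum.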